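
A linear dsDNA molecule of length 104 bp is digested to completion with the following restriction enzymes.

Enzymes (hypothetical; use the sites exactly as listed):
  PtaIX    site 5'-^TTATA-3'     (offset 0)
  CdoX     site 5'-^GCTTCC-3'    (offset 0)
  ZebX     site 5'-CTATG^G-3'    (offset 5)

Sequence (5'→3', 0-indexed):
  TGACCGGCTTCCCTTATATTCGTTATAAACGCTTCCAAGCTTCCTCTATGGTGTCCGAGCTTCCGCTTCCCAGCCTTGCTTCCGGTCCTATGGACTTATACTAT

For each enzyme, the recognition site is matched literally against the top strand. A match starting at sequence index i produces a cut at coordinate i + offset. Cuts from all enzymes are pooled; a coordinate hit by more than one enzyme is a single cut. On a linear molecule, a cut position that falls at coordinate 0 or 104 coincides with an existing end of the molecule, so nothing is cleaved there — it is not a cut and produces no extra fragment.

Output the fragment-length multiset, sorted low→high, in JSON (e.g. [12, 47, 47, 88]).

[3,6,6,7,8,8,8,9,9,12,13,15]

Scan for sites:
  PtaIX (TTATA, off=0): starts [13, 22, 95] → cuts [13, 22, 95]
  CdoX (GCTTCC, off=0): starts [6, 30, 38, 58, 64, 77] → cuts [6, 30, 38, 58, 64, 77]
  ZebX (CTATGG, off=5): starts [45, 87] → cuts [50, 92]

All cut coordinates (distinct, sorted): [6, 13, 22, 30, 38, 50, 58, 64, 77, 92, 95]

Fragment lengths:
  [0,6): 6 bp
  [6,13): 7 bp
  [13,22): 9 bp
  [22,30): 8 bp
  [30,38): 8 bp
  [38,50): 12 bp
  [50,58): 8 bp
  [58,64): 6 bp
  [64,77): 13 bp
  [77,92): 15 bp
  [92,95): 3 bp
  [95,104): 9 bp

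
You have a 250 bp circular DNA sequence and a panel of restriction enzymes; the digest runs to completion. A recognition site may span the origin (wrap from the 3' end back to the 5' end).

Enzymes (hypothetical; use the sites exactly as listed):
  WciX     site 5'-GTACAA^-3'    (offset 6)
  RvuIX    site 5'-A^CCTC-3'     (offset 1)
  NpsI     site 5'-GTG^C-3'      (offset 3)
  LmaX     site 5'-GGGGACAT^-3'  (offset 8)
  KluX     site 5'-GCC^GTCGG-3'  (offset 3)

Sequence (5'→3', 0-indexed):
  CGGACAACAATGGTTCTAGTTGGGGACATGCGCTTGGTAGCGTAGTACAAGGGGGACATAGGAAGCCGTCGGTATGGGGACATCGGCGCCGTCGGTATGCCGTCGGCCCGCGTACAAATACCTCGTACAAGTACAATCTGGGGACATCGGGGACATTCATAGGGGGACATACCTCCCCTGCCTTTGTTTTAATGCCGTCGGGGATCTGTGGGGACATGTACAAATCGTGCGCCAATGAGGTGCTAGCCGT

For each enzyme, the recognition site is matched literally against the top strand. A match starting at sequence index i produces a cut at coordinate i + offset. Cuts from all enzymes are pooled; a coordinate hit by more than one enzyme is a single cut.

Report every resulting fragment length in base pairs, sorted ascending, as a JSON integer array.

Scan for sites:
  WciX GTACAA/6: at [44, 111, 124, 130, 217] ⇒ [50, 117, 130, 136, 223]
  RvuIX ACCTC/1: at [119, 170] ⇒ [120, 171]
  NpsI GTGC/3: at [226, 239] ⇒ [229, 242]
  LmaX GGGGACAT/8: at [21, 51, 75, 139, 148, 162, 209] ⇒ [29, 59, 83, 147, 156, 170, 217]
  KluX GCCGTCGG/3: at [64, 87, 98, 193, 245] ⇒ [67, 90, 101, 196, 248]

All cut coordinates (distinct, sorted): [29, 50, 59, 67, 83, 90, 101, 117, 120, 130, 136, 147, 156, 170, 171, 196, 217, 223, 229, 242, 248]

Fragment lengths:
  29→50: 21 bp
  50→59: 9 bp
  59→67: 8 bp
  67→83: 16 bp
  83→90: 7 bp
  90→101: 11 bp
  101→117: 16 bp
  117→120: 3 bp
  120→130: 10 bp
  130→136: 6 bp
  136→147: 11 bp
  147→156: 9 bp
  156→170: 14 bp
  170→171: 1 bp
  171→196: 25 bp
  196→217: 21 bp
  217→223: 6 bp
  223→229: 6 bp
  229→242: 13 bp
  242→248: 6 bp
  248→29 (wrap): 250-248+29 = 31 bp

[1,3,6,6,6,6,7,8,9,9,10,11,11,13,14,16,16,21,21,25,31]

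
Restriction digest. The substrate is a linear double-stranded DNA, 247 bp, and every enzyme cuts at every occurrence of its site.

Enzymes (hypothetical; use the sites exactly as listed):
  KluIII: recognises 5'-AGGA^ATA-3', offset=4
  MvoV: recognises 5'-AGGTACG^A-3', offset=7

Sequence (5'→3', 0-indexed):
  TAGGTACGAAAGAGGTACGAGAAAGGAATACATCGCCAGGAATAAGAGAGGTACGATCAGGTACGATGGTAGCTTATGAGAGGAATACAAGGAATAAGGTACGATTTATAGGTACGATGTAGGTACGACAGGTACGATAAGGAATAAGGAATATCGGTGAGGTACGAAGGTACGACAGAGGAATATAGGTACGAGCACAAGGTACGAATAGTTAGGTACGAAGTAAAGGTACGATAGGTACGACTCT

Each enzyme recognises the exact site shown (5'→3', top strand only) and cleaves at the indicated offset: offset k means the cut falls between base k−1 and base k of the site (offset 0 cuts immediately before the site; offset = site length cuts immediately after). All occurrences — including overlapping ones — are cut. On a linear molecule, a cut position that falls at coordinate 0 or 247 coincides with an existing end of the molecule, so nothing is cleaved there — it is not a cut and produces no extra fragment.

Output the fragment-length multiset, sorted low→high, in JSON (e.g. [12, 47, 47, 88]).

[5,7,7,8,8,8,8,9,9,9,10,10,11,11,11,13,13,13,14,14,14,16,19]

Scan for sites:
  KluIII (AGGAATA, off=4): starts [23, 37, 80, 89, 139, 146, 178] → cuts [27, 41, 84, 93, 143, 150, 182]
  MvoV (AGGTACGA, off=7): starts [1, 12, 48, 58, 96, 109, 120, 129, 159, 167, 186, 199, 213, 226, 235] → cuts [8, 19, 55, 65, 103, 116, 127, 136, 166, 174, 193, 206, 220, 233, 242]

All cut coordinates (distinct, sorted): [8, 19, 27, 41, 55, 65, 84, 93, 103, 116, 127, 136, 143, 150, 166, 174, 182, 193, 206, 220, 233, 242]

Fragment lengths:
  [0,8): 8 bp
  [8,19): 11 bp
  [19,27): 8 bp
  [27,41): 14 bp
  [41,55): 14 bp
  [55,65): 10 bp
  [65,84): 19 bp
  [84,93): 9 bp
  [93,103): 10 bp
  [103,116): 13 bp
  [116,127): 11 bp
  [127,136): 9 bp
  [136,143): 7 bp
  [143,150): 7 bp
  [150,166): 16 bp
  [166,174): 8 bp
  [174,182): 8 bp
  [182,193): 11 bp
  [193,206): 13 bp
  [206,220): 14 bp
  [220,233): 13 bp
  [233,242): 9 bp
  [242,247): 5 bp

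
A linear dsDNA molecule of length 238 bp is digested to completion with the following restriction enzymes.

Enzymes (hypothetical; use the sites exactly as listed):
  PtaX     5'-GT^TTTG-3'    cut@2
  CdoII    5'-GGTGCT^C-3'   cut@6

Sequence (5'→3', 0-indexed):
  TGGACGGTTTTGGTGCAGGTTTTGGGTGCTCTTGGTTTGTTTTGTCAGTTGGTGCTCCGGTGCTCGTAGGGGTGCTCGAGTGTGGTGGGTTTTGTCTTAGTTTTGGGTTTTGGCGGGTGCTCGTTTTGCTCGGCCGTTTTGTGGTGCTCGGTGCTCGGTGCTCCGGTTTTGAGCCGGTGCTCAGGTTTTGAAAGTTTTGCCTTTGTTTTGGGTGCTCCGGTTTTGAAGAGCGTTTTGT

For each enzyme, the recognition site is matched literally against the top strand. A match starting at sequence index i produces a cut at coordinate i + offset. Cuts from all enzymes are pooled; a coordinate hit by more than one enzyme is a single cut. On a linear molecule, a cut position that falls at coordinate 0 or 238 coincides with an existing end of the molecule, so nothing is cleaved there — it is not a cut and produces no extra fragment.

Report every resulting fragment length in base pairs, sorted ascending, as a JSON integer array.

[3,5,5,5,5,7,7,7,8,8,9,10,10,10,11,11,11,12,12,12,13,13,14,14,16]

Per-enzyme occurrences:
  PtaX (GTTTTG, off=2): starts [6, 18, 38, 88, 99, 106, 122, 135, 165, 184, 193, 204, 219, 231] → cuts [8, 20, 40, 90, 101, 108, 124, 137, 167, 186, 195, 206, 221, 233]
  CdoII (GGTGCTC, off=6): starts [24, 50, 58, 70, 115, 142, 149, 156, 175, 210] → cuts [30, 56, 64, 76, 121, 148, 155, 162, 181, 216]

All cut coordinates (distinct, sorted): [8, 20, 30, 40, 56, 64, 76, 90, 101, 108, 121, 124, 137, 148, 155, 162, 167, 181, 186, 195, 206, 216, 221, 233]

Fragment lengths:
  [0,8): 8 bp
  [8,20): 12 bp
  [20,30): 10 bp
  [30,40): 10 bp
  [40,56): 16 bp
  [56,64): 8 bp
  [64,76): 12 bp
  [76,90): 14 bp
  [90,101): 11 bp
  [101,108): 7 bp
  [108,121): 13 bp
  [121,124): 3 bp
  [124,137): 13 bp
  [137,148): 11 bp
  [148,155): 7 bp
  [155,162): 7 bp
  [162,167): 5 bp
  [167,181): 14 bp
  [181,186): 5 bp
  [186,195): 9 bp
  [195,206): 11 bp
  [206,216): 10 bp
  [216,221): 5 bp
  [221,233): 12 bp
  [233,238): 5 bp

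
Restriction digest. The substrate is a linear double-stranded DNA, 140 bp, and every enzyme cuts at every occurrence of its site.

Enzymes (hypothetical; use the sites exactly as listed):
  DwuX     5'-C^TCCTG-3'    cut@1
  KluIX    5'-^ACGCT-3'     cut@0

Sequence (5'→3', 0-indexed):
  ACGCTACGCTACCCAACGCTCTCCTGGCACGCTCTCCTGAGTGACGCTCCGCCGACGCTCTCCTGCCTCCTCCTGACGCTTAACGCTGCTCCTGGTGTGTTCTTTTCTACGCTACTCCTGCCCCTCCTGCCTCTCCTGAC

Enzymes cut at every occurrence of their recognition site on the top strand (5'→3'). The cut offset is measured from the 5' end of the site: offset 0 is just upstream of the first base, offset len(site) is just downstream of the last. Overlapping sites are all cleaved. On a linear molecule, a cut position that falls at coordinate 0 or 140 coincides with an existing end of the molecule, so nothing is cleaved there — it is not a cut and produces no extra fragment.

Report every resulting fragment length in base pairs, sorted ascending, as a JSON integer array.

[5,5,6,6,6,7,7,7,7,7,9,9,9,10,10,11,19]

Site scan:
  DwuX (CTCCTG, off=1): starts [20, 33, 59, 69, 88, 114, 123, 132] → cuts [21, 34, 60, 70, 89, 115, 124, 133]
  KluIX (ACGCT, off=0): starts [0, 5, 15, 28, 43, 54, 75, 82, 108] → cuts [5, 15, 28, 43, 54, 75, 82, 108] (position 0 is a terminus of the linear molecule — no cut)

All cut coordinates (distinct, sorted): [5, 15, 21, 28, 34, 43, 54, 60, 70, 75, 82, 89, 108, 115, 124, 133]

Fragments:
  [0,5): 5 bp
  [5,15): 10 bp
  [15,21): 6 bp
  [21,28): 7 bp
  [28,34): 6 bp
  [34,43): 9 bp
  [43,54): 11 bp
  [54,60): 6 bp
  [60,70): 10 bp
  [70,75): 5 bp
  [75,82): 7 bp
  [82,89): 7 bp
  [89,108): 19 bp
  [108,115): 7 bp
  [115,124): 9 bp
  [124,133): 9 bp
  [133,140): 7 bp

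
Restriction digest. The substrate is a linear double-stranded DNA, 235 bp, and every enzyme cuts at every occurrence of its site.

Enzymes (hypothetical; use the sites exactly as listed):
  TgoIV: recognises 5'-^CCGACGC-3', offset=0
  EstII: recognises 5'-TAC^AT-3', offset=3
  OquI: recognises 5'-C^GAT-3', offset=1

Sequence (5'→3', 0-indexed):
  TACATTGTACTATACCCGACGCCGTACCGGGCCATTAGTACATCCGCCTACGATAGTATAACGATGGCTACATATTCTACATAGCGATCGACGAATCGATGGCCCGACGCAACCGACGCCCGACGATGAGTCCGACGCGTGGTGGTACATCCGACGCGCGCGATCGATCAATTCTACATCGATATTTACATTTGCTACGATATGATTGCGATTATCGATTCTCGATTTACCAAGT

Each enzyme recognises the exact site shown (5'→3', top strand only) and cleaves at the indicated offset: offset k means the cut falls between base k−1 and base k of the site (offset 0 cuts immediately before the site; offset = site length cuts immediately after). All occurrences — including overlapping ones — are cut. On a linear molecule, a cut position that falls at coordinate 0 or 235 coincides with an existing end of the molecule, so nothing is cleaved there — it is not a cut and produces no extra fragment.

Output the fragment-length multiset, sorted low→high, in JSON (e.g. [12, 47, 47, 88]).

Site scan:
  TgoIV CCGACGC/0: at [15, 103, 112, 131, 150] ⇒ [15, 103, 112, 131, 150]
  EstII TACAT/3: at [0, 38, 68, 77, 145, 174, 186] ⇒ [3, 41, 71, 80, 148, 177, 189]
  OquI CGAT/1: at [50, 61, 84, 96, 123, 160, 164, 179, 197, 208, 215, 222] ⇒ [51, 62, 85, 97, 124, 161, 165, 180, 198, 209, 216, 223]

Pooled cuts: [3, 15, 41, 51, 62, 71, 80, 85, 97, 103, 112, 124, 131, 148, 150, 161, 165, 177, 180, 189, 198, 209, 216, 223]

Fragments:
  [0,3): 3 bp
  [3,15): 12 bp
  [15,41): 26 bp
  [41,51): 10 bp
  [51,62): 11 bp
  [62,71): 9 bp
  [71,80): 9 bp
  [80,85): 5 bp
  [85,97): 12 bp
  [97,103): 6 bp
  [103,112): 9 bp
  [112,124): 12 bp
  [124,131): 7 bp
  [131,148): 17 bp
  [148,150): 2 bp
  [150,161): 11 bp
  [161,165): 4 bp
  [165,177): 12 bp
  [177,180): 3 bp
  [180,189): 9 bp
  [189,198): 9 bp
  [198,209): 11 bp
  [209,216): 7 bp
  [216,223): 7 bp
  [223,235): 12 bp

[2,3,3,4,5,6,7,7,7,9,9,9,9,9,10,11,11,11,12,12,12,12,12,17,26]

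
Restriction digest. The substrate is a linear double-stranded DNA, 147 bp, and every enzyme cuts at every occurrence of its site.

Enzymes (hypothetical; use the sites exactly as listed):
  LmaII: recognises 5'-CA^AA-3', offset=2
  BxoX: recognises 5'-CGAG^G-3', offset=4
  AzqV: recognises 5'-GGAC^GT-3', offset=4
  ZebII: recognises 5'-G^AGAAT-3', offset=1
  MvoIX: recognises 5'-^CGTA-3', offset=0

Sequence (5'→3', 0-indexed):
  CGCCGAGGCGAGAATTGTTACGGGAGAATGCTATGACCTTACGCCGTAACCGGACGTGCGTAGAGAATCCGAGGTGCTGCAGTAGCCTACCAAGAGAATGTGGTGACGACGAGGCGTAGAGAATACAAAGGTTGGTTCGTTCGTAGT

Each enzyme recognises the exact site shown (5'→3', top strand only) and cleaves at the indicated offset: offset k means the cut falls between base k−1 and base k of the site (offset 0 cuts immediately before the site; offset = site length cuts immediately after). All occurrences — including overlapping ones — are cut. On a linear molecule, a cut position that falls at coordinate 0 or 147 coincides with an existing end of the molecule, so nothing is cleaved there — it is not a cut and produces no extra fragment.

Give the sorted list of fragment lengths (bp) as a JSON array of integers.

Scan for sites:
  LmaII CAAA/2: at [125] ⇒ [127]
  BxoX CGAGG/4: at [3, 69, 109] ⇒ [7, 73, 113]
  AzqV GGACGT/4: at [51] ⇒ [55]
  ZebII GAGAAT/1: at [9, 23, 62, 93, 118] ⇒ [10, 24, 63, 94, 119]
  MvoIX CGTA/0: at [44, 58, 114, 141] ⇒ [44, 58, 114, 141]

Pooled cuts: [7, 10, 24, 44, 55, 58, 63, 73, 94, 113, 114, 119, 127, 141]

Fragment lengths:
  [0,7): 7 bp
  [7,10): 3 bp
  [10,24): 14 bp
  [24,44): 20 bp
  [44,55): 11 bp
  [55,58): 3 bp
  [58,63): 5 bp
  [63,73): 10 bp
  [73,94): 21 bp
  [94,113): 19 bp
  [113,114): 1 bp
  [114,119): 5 bp
  [119,127): 8 bp
  [127,141): 14 bp
  [141,147): 6 bp

[1,3,3,5,5,6,7,8,10,11,14,14,19,20,21]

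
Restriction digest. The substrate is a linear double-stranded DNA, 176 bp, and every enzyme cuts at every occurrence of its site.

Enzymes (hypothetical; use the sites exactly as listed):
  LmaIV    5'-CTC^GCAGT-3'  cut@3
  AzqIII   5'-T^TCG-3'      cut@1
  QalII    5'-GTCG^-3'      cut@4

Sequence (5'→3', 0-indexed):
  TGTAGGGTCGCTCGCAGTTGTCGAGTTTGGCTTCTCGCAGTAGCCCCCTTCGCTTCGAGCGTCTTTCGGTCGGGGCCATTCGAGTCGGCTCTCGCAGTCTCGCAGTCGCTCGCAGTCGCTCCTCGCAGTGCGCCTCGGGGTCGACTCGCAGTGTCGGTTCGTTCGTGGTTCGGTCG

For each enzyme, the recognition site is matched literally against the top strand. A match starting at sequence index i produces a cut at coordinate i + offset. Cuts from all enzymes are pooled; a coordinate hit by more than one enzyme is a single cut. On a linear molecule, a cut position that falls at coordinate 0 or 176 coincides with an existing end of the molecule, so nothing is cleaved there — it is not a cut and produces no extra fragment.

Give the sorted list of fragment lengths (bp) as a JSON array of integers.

Site scan:
  LmaIV CTCGCAGT/3: at [10, 33, 90, 98, 108, 121, 144] ⇒ [13, 36, 93, 101, 111, 124, 147]
  AzqIII TTCG/1: at [48, 53, 64, 78, 157, 161, 168] ⇒ [49, 54, 65, 79, 158, 162, 169]
  QalII GTCG/4: at [6, 19, 68, 83, 104, 114, 139, 152, 172] ⇒ [10, 23, 72, 87, 108, 118, 143, 156] (position 176 is a terminus of the linear molecule — no cut)

Pooled cuts: [10, 13, 23, 36, 49, 54, 65, 72, 79, 87, 93, 101, 108, 111, 118, 124, 143, 147, 156, 158, 162, 169]

Fragment lengths:
  [0,10): 10 bp
  [10,13): 3 bp
  [13,23): 10 bp
  [23,36): 13 bp
  [36,49): 13 bp
  [49,54): 5 bp
  [54,65): 11 bp
  [65,72): 7 bp
  [72,79): 7 bp
  [79,87): 8 bp
  [87,93): 6 bp
  [93,101): 8 bp
  [101,108): 7 bp
  [108,111): 3 bp
  [111,118): 7 bp
  [118,124): 6 bp
  [124,143): 19 bp
  [143,147): 4 bp
  [147,156): 9 bp
  [156,158): 2 bp
  [158,162): 4 bp
  [162,169): 7 bp
  [169,176): 7 bp

[2,3,3,4,4,5,6,6,7,7,7,7,7,7,8,8,9,10,10,11,13,13,19]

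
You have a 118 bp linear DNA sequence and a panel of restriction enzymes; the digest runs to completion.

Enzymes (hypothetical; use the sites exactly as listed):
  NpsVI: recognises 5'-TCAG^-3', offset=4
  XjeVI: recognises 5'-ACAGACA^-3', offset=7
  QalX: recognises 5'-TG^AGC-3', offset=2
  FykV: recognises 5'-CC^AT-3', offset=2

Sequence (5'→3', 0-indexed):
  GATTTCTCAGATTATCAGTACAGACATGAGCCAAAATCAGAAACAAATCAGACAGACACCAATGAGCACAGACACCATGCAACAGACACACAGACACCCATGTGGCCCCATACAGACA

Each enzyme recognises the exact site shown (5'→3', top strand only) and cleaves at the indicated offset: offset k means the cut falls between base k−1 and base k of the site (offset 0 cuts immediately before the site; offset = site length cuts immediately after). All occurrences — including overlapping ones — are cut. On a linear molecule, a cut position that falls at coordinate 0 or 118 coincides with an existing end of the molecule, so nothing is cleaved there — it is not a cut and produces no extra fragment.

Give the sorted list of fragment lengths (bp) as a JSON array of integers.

Per-enzyme occurrences:
  NpsVI (TCAG, off=4): starts [6, 14, 36, 47] → cuts [10, 18, 40, 51]
  XjeVI (ACAGACA, off=7): starts [19, 51, 67, 81, 89, 111] → cuts [26, 58, 74, 88, 96] (position 118 is a terminus of the linear molecule — no cut)
  QalX (TGAGC, off=2): starts [26, 62] → cuts [28, 64]
  FykV (CCAT, off=2): starts [74, 97, 107] → cuts [76, 99, 109]

Pooled cuts: [10, 18, 26, 28, 40, 51, 58, 64, 74, 76, 88, 96, 99, 109]

Fragment lengths:
  [0,10): 10 bp
  [10,18): 8 bp
  [18,26): 8 bp
  [26,28): 2 bp
  [28,40): 12 bp
  [40,51): 11 bp
  [51,58): 7 bp
  [58,64): 6 bp
  [64,74): 10 bp
  [74,76): 2 bp
  [76,88): 12 bp
  [88,96): 8 bp
  [96,99): 3 bp
  [99,109): 10 bp
  [109,118): 9 bp

[2,2,3,6,7,8,8,8,9,10,10,10,11,12,12]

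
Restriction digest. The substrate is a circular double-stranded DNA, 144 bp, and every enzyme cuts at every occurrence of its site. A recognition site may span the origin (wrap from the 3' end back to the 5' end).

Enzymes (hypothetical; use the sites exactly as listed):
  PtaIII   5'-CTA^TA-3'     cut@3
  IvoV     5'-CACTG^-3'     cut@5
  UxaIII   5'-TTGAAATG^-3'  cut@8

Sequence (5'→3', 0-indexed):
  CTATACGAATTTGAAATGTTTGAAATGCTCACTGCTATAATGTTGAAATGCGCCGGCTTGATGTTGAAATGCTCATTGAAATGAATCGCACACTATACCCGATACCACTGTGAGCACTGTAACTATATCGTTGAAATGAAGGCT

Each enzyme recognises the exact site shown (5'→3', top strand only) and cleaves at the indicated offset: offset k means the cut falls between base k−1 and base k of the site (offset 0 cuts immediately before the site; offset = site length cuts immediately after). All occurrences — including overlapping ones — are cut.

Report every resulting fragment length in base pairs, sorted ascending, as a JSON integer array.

[3,6,7,9,9,9,12,12,13,13,15,15,21]

Site scan:
  PtaIII (CTATA, off=3): starts [0, 34, 92, 122] → cuts [3, 37, 95, 125]
  IvoV (CACTG, off=5): starts [29, 105, 114] → cuts [34, 110, 119]
  UxaIII (TTGAAATG, off=8): starts [10, 19, 42, 63, 75, 130] → cuts [18, 27, 50, 71, 83, 138]

All cut coordinates (distinct, sorted): [3, 18, 27, 34, 37, 50, 71, 83, 95, 110, 119, 125, 138]

Fragments:
  3→18: 15 bp
  18→27: 9 bp
  27→34: 7 bp
  34→37: 3 bp
  37→50: 13 bp
  50→71: 21 bp
  71→83: 12 bp
  83→95: 12 bp
  95→110: 15 bp
  110→119: 9 bp
  119→125: 6 bp
  125→138: 13 bp
  138→3 (wrap): 144-138+3 = 9 bp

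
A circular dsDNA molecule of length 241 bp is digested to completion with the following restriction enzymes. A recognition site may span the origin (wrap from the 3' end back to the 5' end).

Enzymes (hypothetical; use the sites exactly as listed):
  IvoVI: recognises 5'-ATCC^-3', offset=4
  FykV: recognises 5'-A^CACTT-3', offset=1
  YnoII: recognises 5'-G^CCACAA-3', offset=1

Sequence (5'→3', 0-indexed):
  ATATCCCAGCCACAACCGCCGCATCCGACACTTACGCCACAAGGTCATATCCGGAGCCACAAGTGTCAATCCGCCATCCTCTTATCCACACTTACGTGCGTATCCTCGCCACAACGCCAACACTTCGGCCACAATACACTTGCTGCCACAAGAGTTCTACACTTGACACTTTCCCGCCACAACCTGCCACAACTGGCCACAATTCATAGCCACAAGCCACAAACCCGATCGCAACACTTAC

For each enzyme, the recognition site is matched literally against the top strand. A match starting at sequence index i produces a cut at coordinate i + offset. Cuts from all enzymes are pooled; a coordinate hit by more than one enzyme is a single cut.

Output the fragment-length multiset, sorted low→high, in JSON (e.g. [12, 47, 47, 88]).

Scan for sites:
  IvoVI (ATCC, off=4): starts [2, 22, 48, 68, 75, 83, 101] → cuts [6, 26, 52, 72, 79, 87, 105]
  FykV (ACACTT, off=1): starts [27, 87, 119, 135, 158, 165, 233] → cuts [28, 88, 120, 136, 159, 166, 234]
  YnoII (GCCACAA, off=1): starts [8, 35, 55, 107, 127, 144, 175, 185, 195, 208, 215] → cuts [9, 36, 56, 108, 128, 145, 176, 186, 196, 209, 216]

Pooled cuts: [6, 9, 26, 28, 36, 52, 56, 72, 79, 87, 88, 105, 108, 120, 128, 136, 145, 159, 166, 176, 186, 196, 209, 216, 234]

Fragment lengths:
  6→9: 3 bp
  9→26: 17 bp
  26→28: 2 bp
  28→36: 8 bp
  36→52: 16 bp
  52→56: 4 bp
  56→72: 16 bp
  72→79: 7 bp
  79→87: 8 bp
  87→88: 1 bp
  88→105: 17 bp
  105→108: 3 bp
  108→120: 12 bp
  120→128: 8 bp
  128→136: 8 bp
  136→145: 9 bp
  145→159: 14 bp
  159→166: 7 bp
  166→176: 10 bp
  176→186: 10 bp
  186→196: 10 bp
  196→209: 13 bp
  209→216: 7 bp
  216→234: 18 bp
  234→6 (wrap): 241-234+6 = 13 bp

[1,2,3,3,4,7,7,7,8,8,8,8,9,10,10,10,12,13,13,14,16,16,17,17,18]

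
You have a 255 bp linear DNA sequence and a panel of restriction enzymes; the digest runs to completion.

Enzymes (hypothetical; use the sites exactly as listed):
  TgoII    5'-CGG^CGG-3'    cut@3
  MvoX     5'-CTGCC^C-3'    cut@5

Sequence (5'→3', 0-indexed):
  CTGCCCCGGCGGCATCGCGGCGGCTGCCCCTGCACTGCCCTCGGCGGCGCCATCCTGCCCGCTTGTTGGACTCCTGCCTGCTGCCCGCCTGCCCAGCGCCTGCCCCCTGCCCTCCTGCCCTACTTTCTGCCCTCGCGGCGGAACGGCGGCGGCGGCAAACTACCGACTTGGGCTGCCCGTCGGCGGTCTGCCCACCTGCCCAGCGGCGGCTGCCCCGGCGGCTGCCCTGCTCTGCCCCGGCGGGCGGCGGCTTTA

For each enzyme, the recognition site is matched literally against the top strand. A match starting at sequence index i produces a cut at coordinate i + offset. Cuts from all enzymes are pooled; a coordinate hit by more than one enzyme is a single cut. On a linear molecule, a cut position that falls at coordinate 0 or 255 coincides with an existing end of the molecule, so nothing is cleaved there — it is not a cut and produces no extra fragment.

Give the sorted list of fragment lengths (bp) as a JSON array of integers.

[3,3,4,4,4,5,5,6,6,7,7,7,8,8,8,8,8,8,8,8,9,10,11,11,11,12,15,25,26]

Site scan:
  TgoII CGGCGG/3: at [6, 17, 41, 135, 143, 146, 149, 180, 203, 215, 237, 244] ⇒ [9, 20, 44, 138, 146, 149, 152, 183, 206, 218, 240, 247]
  MvoX CTGCCC/5: at [0, 23, 34, 54, 80, 88, 99, 106, 114, 126, 172, 187, 195, 209, 221, 231] ⇒ [5, 28, 39, 59, 85, 93, 104, 111, 119, 131, 177, 192, 200, 214, 226, 236]

All cut coordinates (distinct, sorted): [5, 9, 20, 28, 39, 44, 59, 85, 93, 104, 111, 119, 131, 138, 146, 149, 152, 177, 183, 192, 200, 206, 214, 218, 226, 236, 240, 247]

Fragments:
  [0,5): 5 bp
  [5,9): 4 bp
  [9,20): 11 bp
  [20,28): 8 bp
  [28,39): 11 bp
  [39,44): 5 bp
  [44,59): 15 bp
  [59,85): 26 bp
  [85,93): 8 bp
  [93,104): 11 bp
  [104,111): 7 bp
  [111,119): 8 bp
  [119,131): 12 bp
  [131,138): 7 bp
  [138,146): 8 bp
  [146,149): 3 bp
  [149,152): 3 bp
  [152,177): 25 bp
  [177,183): 6 bp
  [183,192): 9 bp
  [192,200): 8 bp
  [200,206): 6 bp
  [206,214): 8 bp
  [214,218): 4 bp
  [218,226): 8 bp
  [226,236): 10 bp
  [236,240): 4 bp
  [240,247): 7 bp
  [247,255): 8 bp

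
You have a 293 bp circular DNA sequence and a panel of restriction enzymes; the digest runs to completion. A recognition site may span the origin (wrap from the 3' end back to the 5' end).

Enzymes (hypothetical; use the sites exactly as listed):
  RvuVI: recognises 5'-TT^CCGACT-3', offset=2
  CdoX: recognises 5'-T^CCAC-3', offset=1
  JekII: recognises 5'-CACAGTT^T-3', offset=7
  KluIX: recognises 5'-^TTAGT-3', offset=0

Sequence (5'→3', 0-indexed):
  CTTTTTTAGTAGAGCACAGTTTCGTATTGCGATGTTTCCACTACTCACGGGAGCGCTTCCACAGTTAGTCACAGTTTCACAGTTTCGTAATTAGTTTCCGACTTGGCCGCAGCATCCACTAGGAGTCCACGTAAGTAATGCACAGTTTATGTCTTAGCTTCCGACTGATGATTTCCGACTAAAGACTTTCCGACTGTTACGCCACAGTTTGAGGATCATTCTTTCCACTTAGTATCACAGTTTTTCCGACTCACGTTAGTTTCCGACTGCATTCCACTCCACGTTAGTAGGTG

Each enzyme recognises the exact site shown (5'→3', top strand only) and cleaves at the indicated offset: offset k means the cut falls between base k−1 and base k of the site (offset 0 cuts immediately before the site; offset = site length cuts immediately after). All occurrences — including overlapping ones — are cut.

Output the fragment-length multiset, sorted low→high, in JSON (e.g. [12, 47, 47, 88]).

Site scan:
  RvuVI (TTCCGACT, off=2): starts [95, 158, 172, 187, 243, 260] → cuts [97, 160, 174, 189, 245, 262]
  CdoX (TCCAC, off=1): starts [36, 57, 114, 125, 223, 272, 277] → cuts [37, 58, 115, 126, 224, 273, 278]
  JekII (CACAGTTT, off=7): starts [14, 69, 77, 140, 202, 235] → cuts [21, 76, 84, 147, 209, 242]
  KluIX (TTAGT, off=0): starts [5, 64, 90, 228, 255, 283] → cuts [5, 64, 90, 228, 255, 283]

All cut coordinates (distinct, sorted): [5, 21, 37, 58, 64, 76, 84, 90, 97, 115, 126, 147, 160, 174, 189, 209, 224, 228, 242, 245, 255, 262, 273, 278, 283]

Fragment lengths:
  5→21: 16 bp
  21→37: 16 bp
  37→58: 21 bp
  58→64: 6 bp
  64→76: 12 bp
  76→84: 8 bp
  84→90: 6 bp
  90→97: 7 bp
  97→115: 18 bp
  115→126: 11 bp
  126→147: 21 bp
  147→160: 13 bp
  160→174: 14 bp
  174→189: 15 bp
  189→209: 20 bp
  209→224: 15 bp
  224→228: 4 bp
  228→242: 14 bp
  242→245: 3 bp
  245→255: 10 bp
  255→262: 7 bp
  262→273: 11 bp
  273→278: 5 bp
  278→283: 5 bp
  283→5 (wrap): 293-283+5 = 15 bp

[3,4,5,5,6,6,7,7,8,10,11,11,12,13,14,14,15,15,15,16,16,18,20,21,21]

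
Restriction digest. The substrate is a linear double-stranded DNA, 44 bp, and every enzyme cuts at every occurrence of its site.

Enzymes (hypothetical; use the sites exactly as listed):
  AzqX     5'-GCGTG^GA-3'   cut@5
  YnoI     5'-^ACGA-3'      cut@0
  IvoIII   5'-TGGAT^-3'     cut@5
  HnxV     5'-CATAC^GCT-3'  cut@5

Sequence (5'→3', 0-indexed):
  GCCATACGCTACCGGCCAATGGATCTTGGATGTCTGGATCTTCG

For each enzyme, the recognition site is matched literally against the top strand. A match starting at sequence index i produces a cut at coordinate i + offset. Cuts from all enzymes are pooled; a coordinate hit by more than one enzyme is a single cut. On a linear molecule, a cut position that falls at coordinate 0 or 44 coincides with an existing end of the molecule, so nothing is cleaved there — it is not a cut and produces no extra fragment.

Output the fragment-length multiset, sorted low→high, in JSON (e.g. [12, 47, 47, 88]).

Per-enzyme occurrences:
  AzqX (GCGTGGA, off=5): no sites
  YnoI (ACGA, off=0): no sites
  IvoIII TGGAT/5: at [19, 26, 34] ⇒ [24, 31, 39]
  HnxV CATACGCT/5: at [2] ⇒ [7]

Pooled cuts: [7, 24, 31, 39]

Fragment lengths:
  [0,7): 7 bp
  [7,24): 17 bp
  [24,31): 7 bp
  [31,39): 8 bp
  [39,44): 5 bp

[5,7,7,8,17]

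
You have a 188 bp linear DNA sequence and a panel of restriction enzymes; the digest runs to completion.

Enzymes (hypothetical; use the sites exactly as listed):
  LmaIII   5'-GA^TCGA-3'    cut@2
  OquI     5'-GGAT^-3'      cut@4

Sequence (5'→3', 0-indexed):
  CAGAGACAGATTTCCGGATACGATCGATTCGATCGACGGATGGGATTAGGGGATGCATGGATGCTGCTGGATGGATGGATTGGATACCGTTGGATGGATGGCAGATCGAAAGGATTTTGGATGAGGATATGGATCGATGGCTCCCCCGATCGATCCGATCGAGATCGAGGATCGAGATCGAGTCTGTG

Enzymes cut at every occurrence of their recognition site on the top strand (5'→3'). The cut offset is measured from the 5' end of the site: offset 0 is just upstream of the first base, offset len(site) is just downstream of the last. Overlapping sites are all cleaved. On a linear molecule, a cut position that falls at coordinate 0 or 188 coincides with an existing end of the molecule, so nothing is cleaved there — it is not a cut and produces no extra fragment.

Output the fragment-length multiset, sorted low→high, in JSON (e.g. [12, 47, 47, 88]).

[1,1,4,4,4,4,5,5,5,5,6,6,6,7,7,8,8,9,9,9,10,10,10,11,15,19]

Scan for sites:
  LmaIII GATCGA/2: at [21, 30, 103, 131, 147, 156, 162, 169, 175] ⇒ [23, 32, 105, 133, 149, 158, 164, 171, 177]
  OquI GGAT/4: at [15, 37, 42, 50, 58, 68, 72, 76, 81, 91, 95, 111, 118, 124, 130, 168] ⇒ [19, 41, 46, 54, 62, 72, 76, 80, 85, 95, 99, 115, 122, 128, 134, 172]

Pooled cuts: [19, 23, 32, 41, 46, 54, 62, 72, 76, 80, 85, 95, 99, 105, 115, 122, 128, 133, 134, 149, 158, 164, 171, 172, 177]

Fragment lengths:
  [0,19): 19 bp
  [19,23): 4 bp
  [23,32): 9 bp
  [32,41): 9 bp
  [41,46): 5 bp
  [46,54): 8 bp
  [54,62): 8 bp
  [62,72): 10 bp
  [72,76): 4 bp
  [76,80): 4 bp
  [80,85): 5 bp
  [85,95): 10 bp
  [95,99): 4 bp
  [99,105): 6 bp
  [105,115): 10 bp
  [115,122): 7 bp
  [122,128): 6 bp
  [128,133): 5 bp
  [133,134): 1 bp
  [134,149): 15 bp
  [149,158): 9 bp
  [158,164): 6 bp
  [164,171): 7 bp
  [171,172): 1 bp
  [172,177): 5 bp
  [177,188): 11 bp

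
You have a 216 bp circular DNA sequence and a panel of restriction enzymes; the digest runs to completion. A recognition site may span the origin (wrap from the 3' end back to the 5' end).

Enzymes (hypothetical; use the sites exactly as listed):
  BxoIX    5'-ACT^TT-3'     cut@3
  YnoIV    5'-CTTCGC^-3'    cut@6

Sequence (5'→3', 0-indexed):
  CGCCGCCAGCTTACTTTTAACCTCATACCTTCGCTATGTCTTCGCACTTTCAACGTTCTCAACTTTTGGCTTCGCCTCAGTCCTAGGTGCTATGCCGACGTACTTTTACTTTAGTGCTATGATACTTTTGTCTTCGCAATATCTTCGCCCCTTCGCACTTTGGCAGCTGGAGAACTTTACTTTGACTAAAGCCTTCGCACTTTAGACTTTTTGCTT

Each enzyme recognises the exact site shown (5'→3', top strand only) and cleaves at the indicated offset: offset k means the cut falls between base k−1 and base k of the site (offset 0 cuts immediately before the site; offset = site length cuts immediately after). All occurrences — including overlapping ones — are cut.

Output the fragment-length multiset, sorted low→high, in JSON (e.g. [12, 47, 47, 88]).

[3,3,3,5,6,7,8,11,11,11,11,11,12,16,16,17,17,19,29]

Per-enzyme occurrences:
  BxoIX ACTTT/3: at [12, 45, 61, 101, 107, 123, 156, 173, 178, 198, 205] ⇒ [15, 48, 64, 104, 110, 126, 159, 176, 181, 201, 208]
  YnoIV CTTCGC/6: at [28, 39, 69, 131, 142, 150, 192, 213] ⇒ [3, 34, 45, 75, 137, 148, 156, 198]

Pooled cuts: [3, 15, 34, 45, 48, 64, 75, 104, 110, 126, 137, 148, 156, 159, 176, 181, 198, 201, 208]

Fragments:
  3→15: 12 bp
  15→34: 19 bp
  34→45: 11 bp
  45→48: 3 bp
  48→64: 16 bp
  64→75: 11 bp
  75→104: 29 bp
  104→110: 6 bp
  110→126: 16 bp
  126→137: 11 bp
  137→148: 11 bp
  148→156: 8 bp
  156→159: 3 bp
  159→176: 17 bp
  176→181: 5 bp
  181→198: 17 bp
  198→201: 3 bp
  201→208: 7 bp
  208→3 (wrap): 216-208+3 = 11 bp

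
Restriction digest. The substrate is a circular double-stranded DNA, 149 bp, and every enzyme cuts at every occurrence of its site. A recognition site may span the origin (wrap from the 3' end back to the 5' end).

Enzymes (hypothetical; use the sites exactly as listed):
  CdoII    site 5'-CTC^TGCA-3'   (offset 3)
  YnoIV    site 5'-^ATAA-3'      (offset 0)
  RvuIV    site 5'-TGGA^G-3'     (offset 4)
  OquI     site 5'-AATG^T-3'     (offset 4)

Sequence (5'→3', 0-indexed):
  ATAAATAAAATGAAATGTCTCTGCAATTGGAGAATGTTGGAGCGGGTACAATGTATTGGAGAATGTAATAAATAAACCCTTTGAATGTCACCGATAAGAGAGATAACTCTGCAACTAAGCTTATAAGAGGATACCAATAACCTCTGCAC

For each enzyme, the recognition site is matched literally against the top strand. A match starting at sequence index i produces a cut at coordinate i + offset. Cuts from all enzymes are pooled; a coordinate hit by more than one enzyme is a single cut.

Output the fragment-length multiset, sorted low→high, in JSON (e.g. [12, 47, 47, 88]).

[2,4,4,4,5,5,5,5,6,7,7,8,9,10,12,13,13,14,16]

Per-enzyme occurrences:
  CdoII (CTCTGCA, off=3): starts [18, 106, 141] → cuts [21, 109, 144]
  YnoIV (ATAA, off=0): starts [0, 4, 67, 71, 93, 102, 122, 136] → cuts [0, 4, 67, 71, 93, 102, 122, 136]
  RvuIV (TGGAG, off=4): starts [27, 37, 56] → cuts [31, 41, 60]
  OquI (AATGT, off=4): starts [13, 32, 49, 61, 83] → cuts [17, 36, 53, 65, 87]

Pooled cuts: [0, 4, 17, 21, 31, 36, 41, 53, 60, 65, 67, 71, 87, 93, 102, 109, 122, 136, 144]

Fragments:
  0→4: 4 bp
  4→17: 13 bp
  17→21: 4 bp
  21→31: 10 bp
  31→36: 5 bp
  36→41: 5 bp
  41→53: 12 bp
  53→60: 7 bp
  60→65: 5 bp
  65→67: 2 bp
  67→71: 4 bp
  71→87: 16 bp
  87→93: 6 bp
  93→102: 9 bp
  102→109: 7 bp
  109→122: 13 bp
  122→136: 14 bp
  136→144: 8 bp
  144→0 (wrap): 149-144+0 = 5 bp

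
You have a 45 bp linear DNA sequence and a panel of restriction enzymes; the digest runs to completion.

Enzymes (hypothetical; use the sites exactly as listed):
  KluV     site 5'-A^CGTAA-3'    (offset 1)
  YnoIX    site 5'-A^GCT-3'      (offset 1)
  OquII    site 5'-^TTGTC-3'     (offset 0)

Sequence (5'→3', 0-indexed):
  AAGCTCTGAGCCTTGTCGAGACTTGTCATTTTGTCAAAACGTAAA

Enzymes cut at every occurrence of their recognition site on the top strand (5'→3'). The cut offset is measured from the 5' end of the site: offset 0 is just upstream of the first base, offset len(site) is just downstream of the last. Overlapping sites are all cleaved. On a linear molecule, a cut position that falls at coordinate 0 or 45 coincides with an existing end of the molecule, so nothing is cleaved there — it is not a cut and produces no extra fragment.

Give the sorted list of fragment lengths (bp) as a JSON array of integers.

[2,6,8,9,10,10]

Site scan:
  KluV (ACGTAA, off=1): starts [38] → cuts [39]
  YnoIX (AGCT, off=1): starts [1] → cuts [2]
  OquII (TTGTC, off=0): starts [12, 22, 30] → cuts [12, 22, 30]

All cut coordinates (distinct, sorted): [2, 12, 22, 30, 39]

Fragments:
  [0,2): 2 bp
  [2,12): 10 bp
  [12,22): 10 bp
  [22,30): 8 bp
  [30,39): 9 bp
  [39,45): 6 bp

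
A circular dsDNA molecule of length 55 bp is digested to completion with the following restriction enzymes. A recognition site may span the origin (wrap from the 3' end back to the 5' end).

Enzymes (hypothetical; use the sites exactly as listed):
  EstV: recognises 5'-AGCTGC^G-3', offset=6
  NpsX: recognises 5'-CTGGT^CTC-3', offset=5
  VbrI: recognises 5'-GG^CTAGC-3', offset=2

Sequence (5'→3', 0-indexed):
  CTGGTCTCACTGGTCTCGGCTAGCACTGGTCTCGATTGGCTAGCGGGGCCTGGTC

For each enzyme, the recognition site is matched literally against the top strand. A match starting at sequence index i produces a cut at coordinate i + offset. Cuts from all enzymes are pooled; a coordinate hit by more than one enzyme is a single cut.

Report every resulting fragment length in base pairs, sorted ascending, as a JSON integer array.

[5,9,9,11,21]

Scan for sites:
  EstV (AGCTGCG, off=6): no sites
  NpsX (CTGGTCTC, off=5): starts [0, 9, 25] → cuts [5, 14, 30]
  VbrI (GGCTAGC, off=2): starts [17, 37] → cuts [19, 39]

Pooled cuts: [5, 14, 19, 30, 39]

Fragments:
  5→14: 9 bp
  14→19: 5 bp
  19→30: 11 bp
  30→39: 9 bp
  39→5 (wrap): 55-39+5 = 21 bp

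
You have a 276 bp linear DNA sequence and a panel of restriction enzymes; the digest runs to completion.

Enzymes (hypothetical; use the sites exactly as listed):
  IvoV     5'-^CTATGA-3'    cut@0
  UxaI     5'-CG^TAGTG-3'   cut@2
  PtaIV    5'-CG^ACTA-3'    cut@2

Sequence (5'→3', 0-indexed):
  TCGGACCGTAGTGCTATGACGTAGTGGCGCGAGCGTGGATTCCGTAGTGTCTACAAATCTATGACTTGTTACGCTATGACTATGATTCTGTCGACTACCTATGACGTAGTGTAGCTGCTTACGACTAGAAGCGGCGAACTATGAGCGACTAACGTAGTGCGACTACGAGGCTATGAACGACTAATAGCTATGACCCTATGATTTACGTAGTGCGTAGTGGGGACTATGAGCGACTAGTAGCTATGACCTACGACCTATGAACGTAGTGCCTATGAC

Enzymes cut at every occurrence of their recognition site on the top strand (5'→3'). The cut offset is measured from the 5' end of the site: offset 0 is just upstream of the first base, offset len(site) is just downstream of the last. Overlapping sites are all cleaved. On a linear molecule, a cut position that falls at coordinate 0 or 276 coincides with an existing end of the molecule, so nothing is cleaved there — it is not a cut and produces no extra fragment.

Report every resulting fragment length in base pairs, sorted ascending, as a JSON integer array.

Scan for sites:
  IvoV CTATGA/0: at [13, 58, 73, 79, 98, 138, 170, 187, 195, 223, 240, 254, 269] ⇒ [13, 58, 73, 79, 98, 138, 170, 187, 195, 223, 240, 254, 269]
  UxaI CGTAGTG/2: at [6, 19, 42, 104, 152, 205, 212, 261] ⇒ [8, 21, 44, 106, 154, 207, 214, 263]
  PtaIV CGACTA/2: at [91, 121, 145, 159, 177, 230] ⇒ [93, 123, 147, 161, 179, 232]

Pooled cuts: [8, 13, 21, 44, 58, 73, 79, 93, 98, 106, 123, 138, 147, 154, 161, 170, 179, 187, 195, 207, 214, 223, 232, 240, 254, 263, 269]

Fragment lengths:
  [0,8): 8 bp
  [8,13): 5 bp
  [13,21): 8 bp
  [21,44): 23 bp
  [44,58): 14 bp
  [58,73): 15 bp
  [73,79): 6 bp
  [79,93): 14 bp
  [93,98): 5 bp
  [98,106): 8 bp
  [106,123): 17 bp
  [123,138): 15 bp
  [138,147): 9 bp
  [147,154): 7 bp
  [154,161): 7 bp
  [161,170): 9 bp
  [170,179): 9 bp
  [179,187): 8 bp
  [187,195): 8 bp
  [195,207): 12 bp
  [207,214): 7 bp
  [214,223): 9 bp
  [223,232): 9 bp
  [232,240): 8 bp
  [240,254): 14 bp
  [254,263): 9 bp
  [263,269): 6 bp
  [269,276): 7 bp

[5,5,6,6,7,7,7,7,8,8,8,8,8,8,9,9,9,9,9,9,12,14,14,14,15,15,17,23]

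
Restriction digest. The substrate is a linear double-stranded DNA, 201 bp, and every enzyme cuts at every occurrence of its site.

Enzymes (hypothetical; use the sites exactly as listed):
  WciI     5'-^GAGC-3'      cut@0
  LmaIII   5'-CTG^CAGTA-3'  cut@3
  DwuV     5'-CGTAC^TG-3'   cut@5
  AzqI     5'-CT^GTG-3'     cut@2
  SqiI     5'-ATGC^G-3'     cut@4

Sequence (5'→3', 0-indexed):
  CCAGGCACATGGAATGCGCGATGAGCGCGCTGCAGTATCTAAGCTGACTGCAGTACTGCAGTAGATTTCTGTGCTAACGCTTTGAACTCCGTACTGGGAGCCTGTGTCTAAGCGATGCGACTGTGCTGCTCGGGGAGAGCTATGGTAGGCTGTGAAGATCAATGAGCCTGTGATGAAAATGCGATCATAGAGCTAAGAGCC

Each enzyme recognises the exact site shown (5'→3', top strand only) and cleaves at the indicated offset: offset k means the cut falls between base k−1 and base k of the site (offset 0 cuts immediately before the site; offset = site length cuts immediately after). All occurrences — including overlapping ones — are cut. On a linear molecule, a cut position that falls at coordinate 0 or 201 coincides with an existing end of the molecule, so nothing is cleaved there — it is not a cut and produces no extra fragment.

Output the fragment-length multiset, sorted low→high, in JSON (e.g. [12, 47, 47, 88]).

Scan for sites:
  WciI (GAGC, off=0): starts [22, 97, 136, 163, 189, 196] → cuts [22, 97, 136, 163, 189, 196]
  LmaIII (CTGCAGTA, off=3): starts [29, 47, 55] → cuts [32, 50, 58]
  DwuV (CGTACTG, off=5): starts [89] → cuts [94]
  AzqI (CTGTG, off=2): starts [68, 101, 120, 149, 167] → cuts [70, 103, 122, 151, 169]
  SqiI (ATGCG, off=4): starts [13, 114, 178] → cuts [17, 118, 182]

Pooled cuts: [17, 22, 32, 50, 58, 70, 94, 97, 103, 118, 122, 136, 151, 163, 169, 182, 189, 196]

Fragment lengths:
  [0,17): 17 bp
  [17,22): 5 bp
  [22,32): 10 bp
  [32,50): 18 bp
  [50,58): 8 bp
  [58,70): 12 bp
  [70,94): 24 bp
  [94,97): 3 bp
  [97,103): 6 bp
  [103,118): 15 bp
  [118,122): 4 bp
  [122,136): 14 bp
  [136,151): 15 bp
  [151,163): 12 bp
  [163,169): 6 bp
  [169,182): 13 bp
  [182,189): 7 bp
  [189,196): 7 bp
  [196,201): 5 bp

[3,4,5,5,6,6,7,7,8,10,12,12,13,14,15,15,17,18,24]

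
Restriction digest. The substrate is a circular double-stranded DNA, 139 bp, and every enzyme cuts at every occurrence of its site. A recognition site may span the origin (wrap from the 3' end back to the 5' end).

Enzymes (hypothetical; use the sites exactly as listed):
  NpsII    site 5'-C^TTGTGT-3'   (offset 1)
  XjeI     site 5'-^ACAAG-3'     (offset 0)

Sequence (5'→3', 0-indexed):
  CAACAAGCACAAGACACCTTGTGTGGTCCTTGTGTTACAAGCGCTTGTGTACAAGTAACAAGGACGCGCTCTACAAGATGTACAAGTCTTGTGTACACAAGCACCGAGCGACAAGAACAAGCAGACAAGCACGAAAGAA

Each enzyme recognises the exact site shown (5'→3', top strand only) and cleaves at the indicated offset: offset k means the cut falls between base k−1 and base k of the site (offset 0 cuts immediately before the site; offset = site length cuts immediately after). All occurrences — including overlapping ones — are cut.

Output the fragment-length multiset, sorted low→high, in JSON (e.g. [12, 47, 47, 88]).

[6,6,6,7,7,7,8,8,8,9,10,11,14,15,17]

Scan for sites:
  NpsII CTTGTGT/1: at [17, 28, 43, 87] ⇒ [18, 29, 44, 88]
  XjeI ACAAG/0: at [2, 8, 36, 50, 57, 72, 81, 96, 110, 116, 124] ⇒ [2, 8, 36, 50, 57, 72, 81, 96, 110, 116, 124]

All cut coordinates (distinct, sorted): [2, 8, 18, 29, 36, 44, 50, 57, 72, 81, 88, 96, 110, 116, 124]

Fragment lengths:
  2→8: 6 bp
  8→18: 10 bp
  18→29: 11 bp
  29→36: 7 bp
  36→44: 8 bp
  44→50: 6 bp
  50→57: 7 bp
  57→72: 15 bp
  72→81: 9 bp
  81→88: 7 bp
  88→96: 8 bp
  96→110: 14 bp
  110→116: 6 bp
  116→124: 8 bp
  124→2 (wrap): 139-124+2 = 17 bp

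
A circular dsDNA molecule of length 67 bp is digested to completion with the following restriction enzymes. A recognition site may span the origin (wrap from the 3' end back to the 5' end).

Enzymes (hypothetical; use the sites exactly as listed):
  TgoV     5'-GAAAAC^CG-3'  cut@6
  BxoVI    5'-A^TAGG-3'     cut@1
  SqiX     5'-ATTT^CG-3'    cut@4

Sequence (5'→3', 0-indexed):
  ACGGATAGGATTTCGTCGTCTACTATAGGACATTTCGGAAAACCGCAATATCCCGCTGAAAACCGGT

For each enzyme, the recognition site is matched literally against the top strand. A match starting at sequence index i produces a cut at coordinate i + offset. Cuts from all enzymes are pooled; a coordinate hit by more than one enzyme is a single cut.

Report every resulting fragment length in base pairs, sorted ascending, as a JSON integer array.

Per-enzyme occurrences:
  TgoV GAAAACCG/6: at [37, 57] ⇒ [43, 63]
  BxoVI ATAGG/1: at [4, 24] ⇒ [5, 25]
  SqiX ATTTCG/4: at [9, 31] ⇒ [13, 35]

Pooled cuts: [5, 13, 25, 35, 43, 63]

Fragment lengths:
  5→13: 8 bp
  13→25: 12 bp
  25→35: 10 bp
  35→43: 8 bp
  43→63: 20 bp
  63→5 (wrap): 67-63+5 = 9 bp

[8,8,9,10,12,20]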